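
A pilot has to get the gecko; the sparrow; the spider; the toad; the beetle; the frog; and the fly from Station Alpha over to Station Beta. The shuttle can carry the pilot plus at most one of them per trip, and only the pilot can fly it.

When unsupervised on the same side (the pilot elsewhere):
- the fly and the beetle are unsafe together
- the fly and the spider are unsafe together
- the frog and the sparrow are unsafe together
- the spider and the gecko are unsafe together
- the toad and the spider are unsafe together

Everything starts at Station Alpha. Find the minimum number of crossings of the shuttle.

impossible

Whatever the first load, the items left behind include a forbidden pair without the pilot. No opening move is safe, so no plan exists.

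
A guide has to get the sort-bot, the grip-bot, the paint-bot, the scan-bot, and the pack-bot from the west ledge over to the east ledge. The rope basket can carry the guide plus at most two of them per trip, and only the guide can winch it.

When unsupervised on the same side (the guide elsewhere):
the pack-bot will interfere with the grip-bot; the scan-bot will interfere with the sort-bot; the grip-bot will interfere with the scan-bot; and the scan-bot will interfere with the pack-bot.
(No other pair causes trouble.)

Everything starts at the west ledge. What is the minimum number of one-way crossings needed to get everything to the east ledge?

Counting alone: the guide can take at most 2 across per trip to the east ledge, so moving all 5 needs at least 3 loaded trips out, with a return between consecutive ones — at least 5 crossings.
The safety rule pushes this higher. Following every safe sequence of crossings, the most of the 5 that can be at the east ledge as the rope basket arrives there on crossing 5 is 4 — never all 5.
So no plan with fewer than 7 crossings exists, and this one achieves 7:
1. Guide goes to the east ledge with the grip-bot and the scan-bot.
2. Guide goes back to the west ledge with the grip-bot.
3. Guide goes to the east ledge with the grip-bot and the sort-bot.
4. Guide goes back to the west ledge with the scan-bot.
5. Guide goes to the east ledge with the paint-bot and the scan-bot.
6. Guide goes back to the west ledge with the scan-bot.
7. Guide goes to the east ledge with the pack-bot and the scan-bot.

7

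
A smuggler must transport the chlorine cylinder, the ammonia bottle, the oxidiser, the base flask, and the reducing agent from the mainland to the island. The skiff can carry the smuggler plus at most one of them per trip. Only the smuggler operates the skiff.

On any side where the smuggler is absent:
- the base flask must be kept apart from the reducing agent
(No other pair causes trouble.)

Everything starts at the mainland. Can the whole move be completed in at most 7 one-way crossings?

Counting alone: the smuggler can take at most 1 across per trip to the island, so moving all 5 needs at least 5 loaded trips out, with a return between consecutive ones — at least 9 crossings.
Since 7 < 9, 7 crossings cannot be enough. (The shortest complete plan in fact takes 9:)
1. Smuggler goes to the island with the base flask.
2. Smuggler goes back to the mainland alone.
3. Smuggler goes to the island with the chlorine cylinder.
4. Smuggler goes back to the mainland alone.
5. Smuggler goes to the island with the ammonia bottle.
6. Smuggler goes back to the mainland alone.
7. Smuggler goes to the island with the oxidiser.
8. Smuggler goes back to the mainland alone.
9. Smuggler goes to the island with the reducing agent.

No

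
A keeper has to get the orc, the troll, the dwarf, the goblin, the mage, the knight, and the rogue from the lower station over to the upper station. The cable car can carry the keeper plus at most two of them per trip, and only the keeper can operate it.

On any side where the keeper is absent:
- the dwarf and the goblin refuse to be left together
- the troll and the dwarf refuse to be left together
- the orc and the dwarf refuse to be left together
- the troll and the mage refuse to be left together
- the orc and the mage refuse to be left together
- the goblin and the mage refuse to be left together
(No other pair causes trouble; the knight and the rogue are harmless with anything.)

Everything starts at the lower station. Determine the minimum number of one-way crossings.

Counting alone: the keeper can take at most 2 across per trip to the upper station, so moving all 7 needs at least 4 loaded trips out, with a return between consecutive ones — at least 7 crossings.
The safety rule pushes this higher. Following every safe sequence of crossings, the most of the 7 that can be at the upper station as the cable car arrives there on crossing 7 is 6 — never all 7.
So no plan with fewer than 9 crossings exists, and this one achieves 9:
1. Keeper goes to the upper station with the dwarf and the mage.
2. Keeper goes back to the lower station alone.
3. Keeper goes to the upper station with the orc.
4. Keeper goes back to the lower station with the dwarf and the mage.
5. Keeper goes to the upper station with the goblin and the troll.
6. Keeper goes back to the lower station alone.
7. Keeper goes to the upper station with the knight and the rogue.
8. Keeper goes back to the lower station alone.
9. Keeper goes to the upper station with the dwarf and the mage.

9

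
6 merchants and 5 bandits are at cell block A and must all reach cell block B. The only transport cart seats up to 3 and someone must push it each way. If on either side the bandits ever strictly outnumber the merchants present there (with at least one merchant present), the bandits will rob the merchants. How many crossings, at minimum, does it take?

9

Counting alone: each trip to cell block B takes at most 3 across and each return brings at least 1 back, so after t trips out (and t−1 returns) at most 3t − (t−1) of the 11 are across; that first reaches 11 at t = 5, so at least 9 crossings are needed.
The plan below uses exactly 9 crossings, so it is optimal:
1. 3 bandits → cell block B.  (cell block A: 6M 2B; cell block B: 0M 3B)
2. 1 bandit ← cell block A.  (cell block A: 6M 3B; cell block B: 0M 2B)
3. 3 merchants → cell block B.  (cell block A: 3M 3B; cell block B: 3M 2B)
4. 1 merchant ← cell block A.  (cell block A: 4M 3B; cell block B: 2M 2B)
5. 2 merchants and 1 bandit → cell block B.  (cell block A: 2M 2B; cell block B: 4M 3B)
6. 1 merchant ← cell block A.  (cell block A: 3M 2B; cell block B: 3M 3B)
7. 2 merchants and 1 bandit → cell block B.  (cell block A: 1M 1B; cell block B: 5M 4B)
8. 1 merchant ← cell block A.  (cell block A: 2M 1B; cell block B: 4M 4B)
9. 2 merchants and 1 bandit → cell block B.  (cell block A: 0M 0B; cell block B: 6M 5B)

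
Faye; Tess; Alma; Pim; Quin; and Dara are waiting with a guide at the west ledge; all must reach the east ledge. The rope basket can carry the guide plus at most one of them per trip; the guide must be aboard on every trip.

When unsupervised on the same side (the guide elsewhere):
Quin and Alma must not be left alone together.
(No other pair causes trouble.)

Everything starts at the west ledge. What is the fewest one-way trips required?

Counting alone: the guide can take at most 1 across per trip to the east ledge, so moving all 6 needs at least 6 loaded trips out, with a return between consecutive ones — at least 11 crossings.
The plan below uses exactly 11 crossings, so it is optimal:
1. Guide goes to the east ledge with Alma.  [the west ledge: Dara, Faye, Pim, Quin, Tess | the east ledge: Alma]
2. Guide goes back to the west ledge alone.  [the west ledge: Dara, Faye, Pim, Quin, Tess | the east ledge: Alma]
3. Guide goes to the east ledge with Faye.  [the west ledge: Dara, Pim, Quin, Tess | the east ledge: Alma, Faye]
4. Guide goes back to the west ledge alone.  [the west ledge: Dara, Pim, Quin, Tess | the east ledge: Alma, Faye]
5. Guide goes to the east ledge with Tess.  [the west ledge: Dara, Pim, Quin | the east ledge: Alma, Faye, Tess]
6. Guide goes back to the west ledge alone.  [the west ledge: Dara, Pim, Quin | the east ledge: Alma, Faye, Tess]
7. Guide goes to the east ledge with Pim.  [the west ledge: Dara, Quin | the east ledge: Alma, Faye, Pim, Tess]
8. Guide goes back to the west ledge alone.  [the west ledge: Dara, Quin | the east ledge: Alma, Faye, Pim, Tess]
9. Guide goes to the east ledge with Dara.  [the west ledge: Quin | the east ledge: Alma, Dara, Faye, Pim, Tess]
10. Guide goes back to the west ledge alone.  [the west ledge: Quin | the east ledge: Alma, Dara, Faye, Pim, Tess]
11. Guide goes to the east ledge with Quin.  [the west ledge: — | the east ledge: Alma, Dara, Faye, Pim, Quin, Tess]

11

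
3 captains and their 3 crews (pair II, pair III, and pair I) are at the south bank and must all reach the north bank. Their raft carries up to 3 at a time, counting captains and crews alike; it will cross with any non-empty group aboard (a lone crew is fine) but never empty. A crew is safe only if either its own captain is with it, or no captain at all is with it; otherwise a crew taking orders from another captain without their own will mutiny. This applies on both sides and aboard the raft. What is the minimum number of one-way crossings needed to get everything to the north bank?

5

Counting alone: each trip to the north bank takes at most 3 across and each return brings at least 1 back, so after t trips out (and t−1 returns) at most 3t − (t−1) of the 6 are across; that first reaches 6 at t = 3, so at least 5 crossings are needed.
The plan below uses exactly 5 crossings, so it is optimal:
1. captain II and crew II cross → the north bank.
2. captain II crosses ← the south bank.
3. captain I, captain II, and captain III cross → the north bank.
4. crew II crosses ← the south bank.
5. crew I, crew II, and crew III cross → the north bank.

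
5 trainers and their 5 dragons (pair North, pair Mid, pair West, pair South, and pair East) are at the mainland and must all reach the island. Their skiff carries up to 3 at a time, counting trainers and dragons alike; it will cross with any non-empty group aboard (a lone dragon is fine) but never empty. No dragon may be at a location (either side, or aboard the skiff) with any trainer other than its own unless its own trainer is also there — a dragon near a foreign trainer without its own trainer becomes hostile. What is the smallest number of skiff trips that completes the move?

11

Counting alone: each trip to the island takes at most 3 across and each return brings at least 1 back, so after t trips out (and t−1 returns) at most 3t − (t−1) of the 10 are across; that first reaches 10 at t = 5, so at least 9 crossings are needed.
The safety rule pushes this higher. Following every safe sequence of crossings, the most of the 10 that can be at the island as the skiff arrives there on crossing 9 is 9 — never all 10.
So no plan with fewer than 11 crossings exists, and this one achieves 11:
1. dragon North and trainer North cross → the island.
2. trainer North crosses ← the mainland.
3. dragon Mid, dragon South, and dragon West cross → the island.
4. dragon North crosses ← the mainland.
5. trainer Mid, trainer South, and trainer West cross → the island.
6. dragon Mid and trainer Mid cross ← the mainland.
7. trainer East, trainer Mid, and trainer North cross → the island.
8. dragon West crosses ← the mainland.
9. dragon Mid and dragon North cross → the island.
10. dragon North crosses ← the mainland.
11. dragon East, dragon North, and dragon West cross → the island.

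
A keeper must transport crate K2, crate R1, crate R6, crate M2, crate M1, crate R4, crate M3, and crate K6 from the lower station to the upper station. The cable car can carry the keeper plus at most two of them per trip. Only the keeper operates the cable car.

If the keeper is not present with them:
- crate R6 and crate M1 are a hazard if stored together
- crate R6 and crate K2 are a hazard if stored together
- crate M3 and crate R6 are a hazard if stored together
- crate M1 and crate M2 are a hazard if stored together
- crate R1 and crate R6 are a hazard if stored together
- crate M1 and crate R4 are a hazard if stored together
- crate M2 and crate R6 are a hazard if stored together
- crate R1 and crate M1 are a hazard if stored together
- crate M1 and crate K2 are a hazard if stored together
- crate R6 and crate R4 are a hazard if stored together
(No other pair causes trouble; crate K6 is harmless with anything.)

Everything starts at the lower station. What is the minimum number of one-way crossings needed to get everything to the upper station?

impossible

Following every safe sequence of crossings from the start, the most of the 8 that can be at the upper station as the cable car arrives there on crossings 1, 3, 5, 7 is 2, 3, 4, 5 respectively; the best ever achieved is 5 of 8.
From crossing 9 on, no configuration arises that was not already reachable earlier: only 46 distinct safe configurations (who is on which side, and where the cable car is) can ever be reached, none of them has everyone across, and every continuation just revisits them. So no valid plan exists.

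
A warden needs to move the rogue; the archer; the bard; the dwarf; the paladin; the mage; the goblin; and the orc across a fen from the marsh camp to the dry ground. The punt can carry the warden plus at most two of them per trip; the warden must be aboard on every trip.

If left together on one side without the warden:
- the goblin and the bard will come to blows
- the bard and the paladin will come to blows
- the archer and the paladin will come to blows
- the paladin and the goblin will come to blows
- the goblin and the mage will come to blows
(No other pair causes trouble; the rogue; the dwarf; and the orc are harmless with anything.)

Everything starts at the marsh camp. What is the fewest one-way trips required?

Counting alone: the warden can take at most 2 across per trip to the dry ground, so moving all 8 needs at least 4 loaded trips out, with a return between consecutive ones — at least 7 crossings.
The safety rule pushes this higher. Following every safe sequence of crossings, the most of the 8 that can be at the dry ground as the punt arrives there on crossings 7, 9, 11 is 5, 6, 7 respectively — never all 8.
So no plan with fewer than 13 crossings exists, and this one achieves 13:
1. Warden goes to the dry ground with the goblin and the paladin.  [the marsh camp: the archer, the bard, the dwarf, the mage, the orc, the rogue | the dry ground: the goblin, the paladin]
2. Warden goes back to the marsh camp with the paladin.  [the marsh camp: the archer, the bard, the dwarf, the mage, the orc, the paladin, the rogue | the dry ground: the goblin]
3. Warden goes to the dry ground with the paladin and the rogue.  [the marsh camp: the archer, the bard, the dwarf, the mage, the orc | the dry ground: the goblin, the paladin, the rogue]
4. Warden goes back to the marsh camp with the paladin.  [the marsh camp: the archer, the bard, the dwarf, the mage, the orc, the paladin | the dry ground: the goblin, the rogue]
5. Warden goes to the dry ground with the archer and the bard.  [the marsh camp: the dwarf, the mage, the orc, the paladin | the dry ground: the archer, the bard, the goblin, the rogue]
6. Warden goes back to the marsh camp with the bard.  [the marsh camp: the bard, the dwarf, the mage, the orc, the paladin | the dry ground: the archer, the goblin, the rogue]
7. Warden goes to the dry ground with the bard and the dwarf.  [the marsh camp: the mage, the orc, the paladin | the dry ground: the archer, the bard, the dwarf, the goblin, the rogue]
8. Warden goes back to the marsh camp with the bard.  [the marsh camp: the bard, the mage, the orc, the paladin | the dry ground: the archer, the dwarf, the goblin, the rogue]
9. Warden goes to the dry ground with the bard and the mage.  [the marsh camp: the orc, the paladin | the dry ground: the archer, the bard, the dwarf, the goblin, the mage, the rogue]
10. Warden goes back to the marsh camp with the goblin.  [the marsh camp: the goblin, the orc, the paladin | the dry ground: the archer, the bard, the dwarf, the mage, the rogue]
11. Warden goes to the dry ground with the orc and the paladin.  [the marsh camp: the goblin | the dry ground: the archer, the bard, the dwarf, the mage, the orc, the paladin, the rogue]
12. Warden goes back to the marsh camp with the paladin.  [the marsh camp: the goblin, the paladin | the dry ground: the archer, the bard, the dwarf, the mage, the orc, the rogue]
13. Warden goes to the dry ground with the goblin and the paladin.  [the marsh camp: — | the dry ground: the archer, the bard, the dwarf, the goblin, the mage, the orc, the paladin, the rogue]

13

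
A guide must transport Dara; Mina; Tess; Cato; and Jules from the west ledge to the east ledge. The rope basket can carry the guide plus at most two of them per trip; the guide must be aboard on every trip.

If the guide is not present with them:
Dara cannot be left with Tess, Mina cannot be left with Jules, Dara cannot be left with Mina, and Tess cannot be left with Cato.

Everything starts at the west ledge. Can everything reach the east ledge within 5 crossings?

No

Counting alone: the guide can take at most 2 across per trip to the east ledge, so moving all 5 needs at least 3 loaded trips out, with a return between consecutive ones — at least 5 crossings.
The safety rule pushes this higher. Following every safe sequence of crossings, the most of the 5 that can be at the east ledge as the rope basket arrives there on crossing 5 is 4 — never all 5.
So the move cannot be finished within 5 crossings. (The shortest complete plan takes 7:)
1. Guide goes to the east ledge with Mina and Tess.  [the west ledge: Cato, Dara, Jules | the east ledge: Mina, Tess]
2. Guide goes back to the west ledge alone.  [the west ledge: Cato, Dara, Jules | the east ledge: Mina, Tess]
3. Guide goes to the east ledge with Dara.  [the west ledge: Cato, Jules | the east ledge: Dara, Mina, Tess]
4. Guide goes back to the west ledge with Mina and Tess.  [the west ledge: Cato, Jules, Mina, Tess | the east ledge: Dara]
5. Guide goes to the east ledge with Cato and Jules.  [the west ledge: Mina, Tess | the east ledge: Cato, Dara, Jules]
6. Guide goes back to the west ledge alone.  [the west ledge: Mina, Tess | the east ledge: Cato, Dara, Jules]
7. Guide goes to the east ledge with Mina and Tess.  [the west ledge: — | the east ledge: Cato, Dara, Jules, Mina, Tess]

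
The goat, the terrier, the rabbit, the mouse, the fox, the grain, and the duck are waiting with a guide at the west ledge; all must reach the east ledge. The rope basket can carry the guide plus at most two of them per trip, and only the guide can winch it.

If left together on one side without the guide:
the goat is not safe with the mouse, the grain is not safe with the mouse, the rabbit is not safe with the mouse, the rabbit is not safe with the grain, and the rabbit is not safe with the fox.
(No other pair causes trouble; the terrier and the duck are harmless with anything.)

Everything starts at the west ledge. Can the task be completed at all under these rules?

1. Guide goes to the east ledge with the mouse and the rabbit.
2. Guide goes back to the west ledge with the rabbit.
3. Guide goes to the east ledge with the goat and the rabbit.
4. Guide goes back to the west ledge with the mouse.
5. Guide goes to the east ledge with the mouse and the terrier.
6. Guide goes back to the west ledge with the mouse.
7. Guide goes to the east ledge with the duck and the mouse.
8. Guide goes back to the west ledge with the mouse.
9. Guide goes to the east ledge with the fox and the grain.
10. Guide goes back to the west ledge with the rabbit.
11. Guide goes to the east ledge with the mouse and the rabbit.

Yes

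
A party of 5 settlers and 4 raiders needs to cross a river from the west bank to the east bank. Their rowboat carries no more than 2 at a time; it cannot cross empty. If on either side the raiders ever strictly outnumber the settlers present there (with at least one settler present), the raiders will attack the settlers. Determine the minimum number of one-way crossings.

Counting alone: each trip to the east bank takes at most 2 across and each return brings at least 1 back, so after t trips out (and t−1 returns) at most 2t − (t−1) of the 9 are across; that first reaches 9 at t = 8, so at least 15 crossings are needed.
The plan below uses exactly 15 crossings, so it is optimal:
1. 2 raiders → the east bank.  (the west bank: 5S 2R; the east bank: 0S 2R)
2. 1 raider ← the west bank.  (the west bank: 5S 3R; the east bank: 0S 1R)
3. 2 raiders → the east bank.  (the west bank: 5S 1R; the east bank: 0S 3R)
4. 1 raider ← the west bank.  (the west bank: 5S 2R; the east bank: 0S 2R)
5. 2 settlers → the east bank.  (the west bank: 3S 2R; the east bank: 2S 2R)
6. 1 raider ← the west bank.  (the west bank: 3S 3R; the east bank: 2S 1R)
7. 1 settler and 1 raider → the east bank.  (the west bank: 2S 2R; the east bank: 3S 2R)
8. 1 settler ← the west bank.  (the west bank: 3S 2R; the east bank: 2S 2R)
9. 1 settler and 1 raider → the east bank.  (the west bank: 2S 1R; the east bank: 3S 3R)
10. 1 raider ← the west bank.  (the west bank: 2S 2R; the east bank: 3S 2R)
11. 1 settler and 1 raider → the east bank.  (the west bank: 1S 1R; the east bank: 4S 3R)
12. 1 settler ← the west bank.  (the west bank: 2S 1R; the east bank: 3S 3R)
13. 1 settler and 1 raider → the east bank.  (the west bank: 1S 0R; the east bank: 4S 4R)
14. 1 raider ← the west bank.  (the west bank: 1S 1R; the east bank: 4S 3R)
15. 1 settler and 1 raider → the east bank.  (the west bank: 0S 0R; the east bank: 5S 4R)

15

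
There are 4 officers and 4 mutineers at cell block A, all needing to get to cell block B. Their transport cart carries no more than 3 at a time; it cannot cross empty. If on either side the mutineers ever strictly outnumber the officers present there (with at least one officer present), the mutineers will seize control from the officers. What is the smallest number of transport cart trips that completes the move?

Counting alone: each trip to cell block B takes at most 3 across and each return brings at least 1 back, so after t trips out (and t−1 returns) at most 3t − (t−1) of the 8 are across; that first reaches 8 at t = 4, so at least 7 crossings are needed.
The safety rule pushes this higher. Following every safe sequence of crossings, the most of the 8 that can be at cell block B as the transport cart arrives there on crossing 7 is 7 — never all 8.
So no plan with fewer than 9 crossings exists, and this one achieves 9:
1. 2 mutineers → cell block B.  (cell block A: 4O 2M; cell block B: 0O 2M)
2. 1 mutineer ← cell block A.  (cell block A: 4O 3M; cell block B: 0O 1M)
3. 3 mutineers → cell block B.  (cell block A: 4O 0M; cell block B: 0O 4M)
4. 1 mutineer ← cell block A.  (cell block A: 4O 1M; cell block B: 0O 3M)
5. 3 officers → cell block B.  (cell block A: 1O 1M; cell block B: 3O 3M)
6. 1 officer and 1 mutineer ← cell block A.  (cell block A: 2O 2M; cell block B: 2O 2M)
7. 2 officers → cell block B.  (cell block A: 0O 2M; cell block B: 4O 2M)
8. 1 mutineer ← cell block A.  (cell block A: 0O 3M; cell block B: 4O 1M)
9. 3 mutineers → cell block B.  (cell block A: 0O 0M; cell block B: 4O 4M)

9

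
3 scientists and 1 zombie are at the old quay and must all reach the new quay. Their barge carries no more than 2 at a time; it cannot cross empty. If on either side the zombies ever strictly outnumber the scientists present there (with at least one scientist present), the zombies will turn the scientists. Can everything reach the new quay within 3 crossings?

Counting alone: each trip to the new quay takes at most 2 across and each return brings at least 1 back, so after t trips out (and t−1 returns) at most 2t − (t−1) of the 4 are across; that first reaches 4 at t = 3, so at least 5 crossings are needed.
Since 3 < 5, 3 crossings cannot be enough. (The shortest complete plan in fact takes 5:)
1. 1 scientist and 1 zombie → the new quay.  (the old quay: 2S 0Z; the new quay: 1S 1Z)
2. 1 zombie ← the old quay.  (the old quay: 2S 1Z; the new quay: 1S 0Z)
3. 1 scientist and 1 zombie → the new quay.  (the old quay: 1S 0Z; the new quay: 2S 1Z)
4. 1 zombie ← the old quay.  (the old quay: 1S 1Z; the new quay: 2S 0Z)
5. 1 scientist and 1 zombie → the new quay.  (the old quay: 0S 0Z; the new quay: 3S 1Z)

No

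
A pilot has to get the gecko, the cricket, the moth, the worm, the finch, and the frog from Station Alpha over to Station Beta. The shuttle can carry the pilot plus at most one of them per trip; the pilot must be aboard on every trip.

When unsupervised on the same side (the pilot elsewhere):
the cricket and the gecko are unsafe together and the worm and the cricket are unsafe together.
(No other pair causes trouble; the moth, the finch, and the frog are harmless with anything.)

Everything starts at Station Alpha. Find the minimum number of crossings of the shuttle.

Counting alone: the pilot can take at most 1 across per trip to Station Beta, so moving all 6 needs at least 6 loaded trips out, with a return between consecutive ones — at least 11 crossings.
The safety rule pushes this higher. Following every safe sequence of crossings, the most of the 6 that can be at Station Beta as the shuttle arrives there on crossing 11 is 5 — never all 6.
So no plan with fewer than 13 crossings exists, and this one achieves 13:
1. Pilot goes to Station Beta with the cricket.
2. Pilot goes back to Station Alpha alone.
3. Pilot goes to Station Beta with the gecko.
4. Pilot goes back to Station Alpha with the cricket.
5. Pilot goes to Station Beta with the worm.
6. Pilot goes back to Station Alpha alone.
7. Pilot goes to Station Beta with the moth.
8. Pilot goes back to Station Alpha alone.
9. Pilot goes to Station Beta with the finch.
10. Pilot goes back to Station Alpha alone.
11. Pilot goes to Station Beta with the frog.
12. Pilot goes back to Station Alpha alone.
13. Pilot goes to Station Beta with the cricket.

13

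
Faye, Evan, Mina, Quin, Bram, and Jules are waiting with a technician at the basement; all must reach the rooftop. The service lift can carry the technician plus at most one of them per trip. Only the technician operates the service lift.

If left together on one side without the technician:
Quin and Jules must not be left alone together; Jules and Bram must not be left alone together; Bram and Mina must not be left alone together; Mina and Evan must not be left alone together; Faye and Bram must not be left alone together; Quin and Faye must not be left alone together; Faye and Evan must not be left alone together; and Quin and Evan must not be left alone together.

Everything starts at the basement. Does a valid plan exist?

No

Whatever the first load, the items left behind include a forbidden pair without the technician. No opening move is safe, so no plan exists.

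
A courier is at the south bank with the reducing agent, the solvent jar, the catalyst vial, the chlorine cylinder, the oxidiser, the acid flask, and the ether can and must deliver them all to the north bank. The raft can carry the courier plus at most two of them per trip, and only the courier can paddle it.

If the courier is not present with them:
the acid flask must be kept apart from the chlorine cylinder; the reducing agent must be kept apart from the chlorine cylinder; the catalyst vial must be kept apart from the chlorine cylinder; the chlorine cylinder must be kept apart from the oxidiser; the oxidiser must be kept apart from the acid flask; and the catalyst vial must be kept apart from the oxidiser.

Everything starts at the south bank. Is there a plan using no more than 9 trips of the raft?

Counting alone: the courier can take at most 2 across per trip to the north bank, so moving all 7 needs at least 4 loaded trips out, with a return between consecutive ones — at least 7 crossings.
The safety rule pushes this higher. Following every safe sequence of crossings, the most of the 7 that can be at the north bank as the raft arrives there on crossings 7, 9 is 5, 6 respectively — never all 7.
So the move cannot be finished within 9 crossings. (The shortest complete plan takes 11:)
1. Courier goes to the north bank with the chlorine cylinder and the oxidiser.  [the south bank: the acid flask, the catalyst vial, the ether can, the reducing agent, the solvent jar | the north bank: the chlorine cylinder, the oxidiser]
2. Courier goes back to the south bank with the chlorine cylinder.  [the south bank: the acid flask, the catalyst vial, the chlorine cylinder, the ether can, the reducing agent, the solvent jar | the north bank: the oxidiser]
3. Courier goes to the north bank with the chlorine cylinder and the reducing agent.  [the south bank: the acid flask, the catalyst vial, the ether can, the solvent jar | the north bank: the chlorine cylinder, the oxidiser, the reducing agent]
4. Courier goes back to the south bank with the chlorine cylinder.  [the south bank: the acid flask, the catalyst vial, the chlorine cylinder, the ether can, the solvent jar | the north bank: the oxidiser, the reducing agent]
5. Courier goes to the north bank with the chlorine cylinder and the solvent jar.  [the south bank: the acid flask, the catalyst vial, the ether can | the north bank: the chlorine cylinder, the oxidiser, the reducing agent, the solvent jar]
6. Courier goes back to the south bank with the chlorine cylinder.  [the south bank: the acid flask, the catalyst vial, the chlorine cylinder, the ether can | the north bank: the oxidiser, the reducing agent, the solvent jar]
7. Courier goes to the north bank with the acid flask and the catalyst vial.  [the south bank: the chlorine cylinder, the ether can | the north bank: the acid flask, the catalyst vial, the oxidiser, the reducing agent, the solvent jar]
8. Courier goes back to the south bank with the oxidiser.  [the south bank: the chlorine cylinder, the ether can, the oxidiser | the north bank: the acid flask, the catalyst vial, the reducing agent, the solvent jar]
9. Courier goes to the north bank with the chlorine cylinder and the ether can.  [the south bank: the oxidiser | the north bank: the acid flask, the catalyst vial, the chlorine cylinder, the ether can, the reducing agent, the solvent jar]
10. Courier goes back to the south bank with the chlorine cylinder.  [the south bank: the chlorine cylinder, the oxidiser | the north bank: the acid flask, the catalyst vial, the ether can, the reducing agent, the solvent jar]
11. Courier goes to the north bank with the chlorine cylinder and the oxidiser.  [the south bank: — | the north bank: the acid flask, the catalyst vial, the chlorine cylinder, the ether can, the oxidiser, the reducing agent, the solvent jar]

No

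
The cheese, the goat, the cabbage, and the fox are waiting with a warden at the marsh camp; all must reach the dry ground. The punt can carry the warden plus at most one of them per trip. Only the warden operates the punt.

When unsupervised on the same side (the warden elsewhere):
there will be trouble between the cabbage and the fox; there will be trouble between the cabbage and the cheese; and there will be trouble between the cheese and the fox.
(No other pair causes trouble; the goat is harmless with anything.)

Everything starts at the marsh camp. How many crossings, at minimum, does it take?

Whatever the first load, the items left behind include a forbidden pair without the warden. No opening move is safe, so no plan exists.

impossible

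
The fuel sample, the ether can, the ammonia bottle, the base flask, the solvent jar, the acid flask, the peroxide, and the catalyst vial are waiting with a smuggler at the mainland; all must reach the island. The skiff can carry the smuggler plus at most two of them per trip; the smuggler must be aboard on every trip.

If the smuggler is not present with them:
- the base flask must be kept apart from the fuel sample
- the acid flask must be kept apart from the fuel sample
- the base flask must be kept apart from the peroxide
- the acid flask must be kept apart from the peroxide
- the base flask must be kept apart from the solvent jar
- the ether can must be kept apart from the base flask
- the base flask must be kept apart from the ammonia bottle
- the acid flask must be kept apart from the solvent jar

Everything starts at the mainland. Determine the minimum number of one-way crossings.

11

Counting alone: the smuggler can take at most 2 across per trip to the island, so moving all 8 needs at least 4 loaded trips out, with a return between consecutive ones — at least 7 crossings.
The safety rule pushes this higher. Following every safe sequence of crossings, the most of the 8 that can be at the island as the skiff arrives there on crossings 7, 9 is 6, 7 respectively — never all 8.
So no plan with fewer than 11 crossings exists, and this one achieves 11:
1. Smuggler goes to the island with the acid flask and the base flask.
2. Smuggler goes back to the mainland alone.
3. Smuggler goes to the island with the catalyst vial.
4. Smuggler goes back to the mainland alone.
5. Smuggler goes to the island with the fuel sample and the solvent jar.
6. Smuggler goes back to the mainland with the acid flask and the base flask.
7. Smuggler goes to the island with the base flask and the peroxide.
8. Smuggler goes back to the mainland with the base flask.
9. Smuggler goes to the island with the ammonia bottle and the ether can.
10. Smuggler goes back to the mainland alone.
11. Smuggler goes to the island with the acid flask and the base flask.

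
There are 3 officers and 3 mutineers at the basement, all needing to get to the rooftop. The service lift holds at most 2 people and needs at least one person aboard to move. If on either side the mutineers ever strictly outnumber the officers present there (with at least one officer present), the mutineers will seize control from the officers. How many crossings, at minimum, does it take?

Counting alone: each trip to the rooftop takes at most 2 across and each return brings at least 1 back, so after t trips out (and t−1 returns) at most 2t − (t−1) of the 6 are across; that first reaches 6 at t = 5, so at least 9 crossings are needed.
The safety rule pushes this higher. Following every safe sequence of crossings, the most of the 6 that can be at the rooftop as the service lift arrives there on crossing 9 is 5 — never all 6.
So no plan with fewer than 11 crossings exists, and this one achieves 11:
1. 2 mutineers → the rooftop.  (the basement: 3O 1M; the rooftop: 0O 2M)
2. 1 mutineer ← the basement.  (the basement: 3O 2M; the rooftop: 0O 1M)
3. 2 mutineers → the rooftop.  (the basement: 3O 0M; the rooftop: 0O 3M)
4. 1 mutineer ← the basement.  (the basement: 3O 1M; the rooftop: 0O 2M)
5. 2 officers → the rooftop.  (the basement: 1O 1M; the rooftop: 2O 2M)
6. 1 officer and 1 mutineer ← the basement.  (the basement: 2O 2M; the rooftop: 1O 1M)
7. 2 officers → the rooftop.  (the basement: 0O 2M; the rooftop: 3O 1M)
8. 1 mutineer ← the basement.  (the basement: 0O 3M; the rooftop: 3O 0M)
9. 2 mutineers → the rooftop.  (the basement: 0O 1M; the rooftop: 3O 2M)
10. 1 mutineer ← the basement.  (the basement: 0O 2M; the rooftop: 3O 1M)
11. 2 mutineers → the rooftop.  (the basement: 0O 0M; the rooftop: 3O 3M)

11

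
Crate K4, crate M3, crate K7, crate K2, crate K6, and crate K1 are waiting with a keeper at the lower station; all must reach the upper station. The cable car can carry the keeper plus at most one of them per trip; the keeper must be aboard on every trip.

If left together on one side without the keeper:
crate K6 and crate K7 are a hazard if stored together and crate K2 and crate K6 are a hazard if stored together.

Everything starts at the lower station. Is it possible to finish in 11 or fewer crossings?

Counting alone: the keeper can take at most 1 across per trip to the upper station, so moving all 6 needs at least 6 loaded trips out, with a return between consecutive ones — at least 11 crossings.
The safety rule pushes this higher. Following every safe sequence of crossings, the most of the 6 that can be at the upper station as the cable car arrives there on crossing 11 is 5 — never all 6.
So the move cannot be finished within 11 crossings. (The shortest complete plan takes 13:)
1. Keeper goes to the upper station with crate K6.  [the lower station: crate K1, crate K2, crate K4, crate K7, crate M3 | the upper station: crate K6]
2. Keeper goes back to the lower station alone.  [the lower station: crate K1, crate K2, crate K4, crate K7, crate M3 | the upper station: crate K6]
3. Keeper goes to the upper station with crate K4.  [the lower station: crate K1, crate K2, crate K7, crate M3 | the upper station: crate K4, crate K6]
4. Keeper goes back to the lower station alone.  [the lower station: crate K1, crate K2, crate K7, crate M3 | the upper station: crate K4, crate K6]
5. Keeper goes to the upper station with crate M3.  [the lower station: crate K1, crate K2, crate K7 | the upper station: crate K4, crate K6, crate M3]
6. Keeper goes back to the lower station alone.  [the lower station: crate K1, crate K2, crate K7 | the upper station: crate K4, crate K6, crate M3]
7. Keeper goes to the upper station with crate K7.  [the lower station: crate K1, crate K2 | the upper station: crate K4, crate K6, crate K7, crate M3]
8. Keeper goes back to the lower station with crate K6.  [the lower station: crate K1, crate K2, crate K6 | the upper station: crate K4, crate K7, crate M3]
9. Keeper goes to the upper station with crate K2.  [the lower station: crate K1, crate K6 | the upper station: crate K2, crate K4, crate K7, crate M3]
10. Keeper goes back to the lower station alone.  [the lower station: crate K1, crate K6 | the upper station: crate K2, crate K4, crate K7, crate M3]
11. Keeper goes to the upper station with crate K1.  [the lower station: crate K6 | the upper station: crate K1, crate K2, crate K4, crate K7, crate M3]
12. Keeper goes back to the lower station alone.  [the lower station: crate K6 | the upper station: crate K1, crate K2, crate K4, crate K7, crate M3]
13. Keeper goes to the upper station with crate K6.  [the lower station: — | the upper station: crate K1, crate K2, crate K4, crate K6, crate K7, crate M3]

No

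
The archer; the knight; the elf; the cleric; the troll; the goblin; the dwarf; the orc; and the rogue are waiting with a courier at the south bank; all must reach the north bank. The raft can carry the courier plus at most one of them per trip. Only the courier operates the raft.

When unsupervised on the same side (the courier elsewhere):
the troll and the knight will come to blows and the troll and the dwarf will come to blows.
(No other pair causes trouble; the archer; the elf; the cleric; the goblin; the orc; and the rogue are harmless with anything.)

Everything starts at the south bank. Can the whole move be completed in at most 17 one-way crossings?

No

Counting alone: the courier can take at most 1 across per trip to the north bank, so moving all 9 needs at least 9 loaded trips out, with a return between consecutive ones — at least 17 crossings.
The safety rule pushes this higher. Following every safe sequence of crossings, the most of the 9 that can be at the north bank as the raft arrives there on crossing 17 is 8 — never all 9.
So the move cannot be finished within 17 crossings. (The shortest complete plan takes 19:)
1. Courier goes to the north bank with the troll.
2. Courier goes back to the south bank alone.
3. Courier goes to the north bank with the archer.
4. Courier goes back to the south bank alone.
5. Courier goes to the north bank with the knight.
6. Courier goes back to the south bank with the troll.
7. Courier goes to the north bank with the dwarf.
8. Courier goes back to the south bank alone.
9. Courier goes to the north bank with the elf.
10. Courier goes back to the south bank alone.
11. Courier goes to the north bank with the cleric.
12. Courier goes back to the south bank alone.
13. Courier goes to the north bank with the goblin.
14. Courier goes back to the south bank alone.
15. Courier goes to the north bank with the orc.
16. Courier goes back to the south bank alone.
17. Courier goes to the north bank with the rogue.
18. Courier goes back to the south bank alone.
19. Courier goes to the north bank with the troll.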